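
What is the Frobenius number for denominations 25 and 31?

For two coprime denominations a and b, the Frobenius number (largest value not representable as a non-negative combination) is ab - a - b.
Here gcd(25, 31) = 1, so they are coprime.
F(25, 31) = 25·31 - 25 - 31 = 775 - 56 = 719

719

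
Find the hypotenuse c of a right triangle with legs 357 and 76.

c² = a² + b² = 357² + 76² = 127449 + 5776 = 133225
c = 365

365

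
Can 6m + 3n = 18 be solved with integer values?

Step 1: Compute gcd(6, 3).
gcd(6, 3) = 3

Step 2: Check divisibility.
Does 3 divide 18? 18 = 3 x 6, so yes.

By the theorem on linear Diophantine equations, 6m + 3n = 18 has integer solutions if and only if gcd(6, 3) divides 18. Since 3 | 18, solutions exist.

Yes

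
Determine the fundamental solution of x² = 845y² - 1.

We need x² = 845y² - 1. Try successive y:
y = 1: x² = 845·1² - 1 = 844, not a perfect square
y = 2: x² = 845·2² - 1 = 3379, not a perfect square
y = 3: x² = 845·3² - 1 = 7604, not a perfect square
...
y = 421: x² = 845·421² - 1 = 149768644 = 12238² ✓
Check: 12238² - 845·421² = 149768644 - 149768645 = -1 ✓

x = 12238, y = 421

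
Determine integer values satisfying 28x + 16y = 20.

Step 1: Check solvability.
gcd(28, 16) = 4
Since 4 divides 20, solutions exist.

Step 2: Apply extended Euclidean algorithm to find gcd.
We find integers such that 28*x0 + 16*y0 = 4

Step 3: Scale the particular solution.
Multiply by 20/4 = 5:
x = -5, y = 10

Step 4: Verify.
28*(-5) + 16*(10) = 20 = 20 ✓

x = -5, y = 10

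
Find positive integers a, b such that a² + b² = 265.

Search for a with 265 - a² a perfect square.
a = 3: 265 - 3² = 265 - 9 = 256 = 16² ✓
So a = 3, b = 16.

a = 3, b = 16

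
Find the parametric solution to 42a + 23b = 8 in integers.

Step 1: Compute gcd(42, 23) = 1.
Since 1 divides 8, solutions exist.

Step 2: Find a particular solution using extended Euclidean algorithm.
We get a₀ = -48, b₀ = 88.
Check: 42*-48 + 23*88 = 8 = 8 ✓

Step 3: Write the general solution.
a = -48 + (23/1)t = -48 + 23t
b = 88 - (42/1)t = 88 - 42t
for any integer t.

a = -48 + 23t, b = 88 - 42t for integer t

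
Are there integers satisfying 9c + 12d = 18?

Step 1: Compute gcd(9, 12).
gcd(9, 12) = 3

Step 2: Check divisibility.
Does 3 divide 18? 18 = 3 x 6, so yes.

By the theorem on linear Diophantine equations, 9c + 12d = 18 has integer solutions if and only if gcd(9, 12) divides 18. Since 3 | 18, solutions exist.

Yes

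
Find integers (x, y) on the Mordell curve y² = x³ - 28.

Try small integer x values and check whether x³ - 28 is a perfect square.
x = 4: x³ - 28 = 4³ - 28 = 64 - 28 = 36
Is 36 a perfect square? 6² = 36 ✓
So (x, y) = (4, 6) is a solution.

x = 4, y = 6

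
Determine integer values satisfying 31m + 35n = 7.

Step 1: Check solvability.
gcd(31, 35) = 1
Since 1 divides 7, solutions exist.

Step 2: Apply extended Euclidean algorithm to find gcd.
We find integers such that 31*x0 + 35*y0 = 1

Step 3: Scale the particular solution.
Multiply by 7/1 = 7:
m = -63, n = 56

Step 4: Verify.
31*(-63) + 35*(56) = 7 = 7 ✓

m = -63, n = 56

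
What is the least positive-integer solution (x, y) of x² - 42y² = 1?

We seek the smallest positive integers (x, y) with x² - 42y² = 1, i.e., x² = 42y² + 1.
Try successive y values:
y = 1: x² = 42·1² + 1 = 43, not a perfect square
y = 2: x² = 42·2² + 1 = 169, x = 13 ✓

Verify: 13² - 42·2² = 169 - 168 = 1 ✓

x = 13, y = 2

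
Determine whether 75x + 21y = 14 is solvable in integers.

Step 1: Compute gcd(75, 21).
gcd(75, 21) = 3

Step 2: Check divisibility.
Does 3 divide 14? 14 = 3 x 4 + 2, so no.

By the theorem on linear Diophantine equations, 75x + 21y = 14 has integer solutions if and only if gcd(75, 21) divides 14. Since 3 does not divide 14, no solutions exist.

No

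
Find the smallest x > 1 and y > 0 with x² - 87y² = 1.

We seek the smallest positive integers (x, y) with x² - 87y² = 1, i.e., x² = 87y² + 1.
Try successive y values:
y = 1: x² = 87·1² + 1 = 88, not a perfect square
y = 2: x² = 87·2² + 1 = 349, not a perfect square
y = 3: x² = 87·3² + 1 = 784, x = 28 ✓

Verify: 28² - 87·3² = 784 - 783 = 1 ✓

x = 28, y = 3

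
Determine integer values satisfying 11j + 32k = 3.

Step 1: Check solvability.
gcd(11, 32) = 1
Since 1 divides 3, solutions exist.

Step 2: Apply extended Euclidean algorithm to find gcd.
We find integers such that 11*x0 + 32*y0 = 1

Step 3: Scale the particular solution.
Multiply by 3/1 = 3:
j = 9, k = -3

Step 4: Verify.
11*(9) + 32*(-3) = 3 = 3 ✓

j = 9, k = -3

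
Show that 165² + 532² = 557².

Compute a² + b² = 165² + 532² = 27225 + 283024 = 310249
Compute c² = 557² = 310249
Since 310249 = 310249, confirmed.

Yes, it is a Pythagorean triple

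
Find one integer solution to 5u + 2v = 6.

Step 1: Check solvability.
gcd(5, 2) = 1
Since 1 divides 6, solutions exist.

Step 2: Apply extended Euclidean algorithm to find gcd.
We find integers such that 5*x0 + 2*y0 = 1

Step 3: Scale the particular solution.
Multiply by 6/1 = 6:
u = 6, v = -12

Step 4: Verify.
5*(6) + 2*(-12) = 6 = 6 ✓

u = 6, v = -12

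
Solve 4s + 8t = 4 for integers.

Step 1: Check solvability.
gcd(4, 8) = 4
Since 4 divides 4, solutions exist.

Step 2: Apply extended Euclidean algorithm to find gcd.
We find integers such that 4*x0 + 8*y0 = 4

Step 3: Scale the particular solution.
Multiply by 4/4 = 1:
s = 1, t = 0

Step 4: Verify.
4*(1) + 8*(0) = 4 = 4 ✓

s = 1, t = 0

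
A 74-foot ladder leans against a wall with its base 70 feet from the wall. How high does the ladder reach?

The ladder, wall, and ground form a right triangle with hypotenuse 74 and one leg 70.
By the Pythagorean theorem: h² = 74² - 70² = 5476 - 4900 = 576
h = √576 = 24 feet

24 feet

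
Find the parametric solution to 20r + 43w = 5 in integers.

Step 1: Compute gcd(20, 43) = 1.
Since 1 divides 5, solutions exist.

Step 2: Find a particular solution using extended Euclidean algorithm.
We get r₀ = -75, w₀ = 35.
Check: 20*-75 + 43*35 = 5 = 5 ✓

Step 3: Write the general solution.
r = -75 + (43/1)t = -75 + 43t
w = 35 - (20/1)t = 35 - 20t
for any integer t.

r = -75 + 43t, w = 35 - 20t for integer t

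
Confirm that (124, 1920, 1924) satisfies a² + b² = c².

Compute a² + b² = 124² + 1920² = 15376 + 3686400 = 3701776
Compute c² = 1924² = 3701776
Since 3701776 = 3701776, confirmed.

Yes, it is a Pythagorean triple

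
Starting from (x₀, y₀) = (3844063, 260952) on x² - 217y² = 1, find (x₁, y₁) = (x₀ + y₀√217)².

Solutions to x² - Dy² = 1 are generated by powers of (x₀ + y₀√D).
The next solution satisfies x₁ + y₁√217 = (x₀ + y₀√217)², giving:
x₁ = x₀² + 217y₀² = 3844063² + 217·260952² = 14776820347969 + 14776820347968 = 29553640695937
y₁ = 2x₀y₀ = 2·3844063·260952 = 2006231855952

Verify: 29553640695937² - 217·2006231855952² = 873417678384543605688307969 - 873417678384543605688307968 = 1 ✓

x = 29553640695937, y = 2006231855952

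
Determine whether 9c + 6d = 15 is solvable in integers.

Step 1: Compute gcd(9, 6).
gcd(9, 6) = 3

Step 2: Check divisibility.
Does 3 divide 15? 15 = 3 x 5, so yes.

By the theorem on linear Diophantine equations, 9c + 6d = 15 has integer solutions if and only if gcd(9, 6) divides 15. Since 3 | 15, solutions exist.

Yes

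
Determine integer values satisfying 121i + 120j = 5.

Step 1: Check solvability.
gcd(121, 120) = 1
Since 1 divides 5, solutions exist.

Step 2: Apply extended Euclidean algorithm to find gcd.
We find integers such that 121*x0 + 120*y0 = 1

Step 3: Scale the particular solution.
Multiply by 5/1 = 5:
i = 5, j = -5

Step 4: Verify.
121*(5) + 120*(-5) = 5 = 5 ✓

i = 5, j = -5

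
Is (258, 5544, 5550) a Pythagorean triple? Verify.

Compute a² + b² = 258² + 5544² = 66564 + 30735936 = 30802500
Compute c² = 5550² = 30802500
Since 30802500 = 30802500, confirmed.

Yes, it is a Pythagorean triple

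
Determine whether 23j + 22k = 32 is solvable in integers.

Step 1: Compute gcd(23, 22).
gcd(23, 22) = 1

Step 2: Check divisibility.
Does 1 divide 32? 32 = 1 x 32, so yes.

By the theorem on linear Diophantine equations, 23j + 22k = 32 has integer solutions if and only if gcd(23, 22) divides 32. Since 1 | 32, solutions exist.

Yes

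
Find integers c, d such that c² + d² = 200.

We need to find integers c, d > 0 such that c² + d² = 200.
Trying c = 2: d² = 200 - 2² = 200 - 4 = 196
d = 14
Check: 2² + 14² = 4 + 196 = 200 ✓

200 = 2² + 14²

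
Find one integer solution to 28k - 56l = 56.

Step 1: Check solvability.
gcd(28, 56) = 28
Since 28 divides 56, solutions exist.

Step 2: Apply extended Euclidean algorithm to find gcd.
We find integers such that 28*x0 + 56*y0 = 28

Step 3: Scale the particular solution.
Multiply by 56/28 = 2:
k = 2, l = 0

Step 4: Verify.
28*(2) - 56*(0) = 56 = 56 ✓

k = 2, l = 0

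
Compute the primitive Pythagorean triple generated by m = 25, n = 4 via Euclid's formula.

a = m² - n² = 25² - 4² = 625 - 16 = 609
b = 2mn = 2·25·4 = 200
c = m² + n² = 625 + 16 = 641
Verify: 609² + 200² = 370881 + 40000 = 410881 = 641² ✓

(609, 200, 641)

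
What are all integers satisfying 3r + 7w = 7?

Step 1: Compute gcd(3, 7) = 1.
Since 1 divides 7, solutions exist.

Step 2: Find a particular solution using extended Euclidean algorithm.
We get r₀ = -14, w₀ = 7.
Check: 3*-14 + 7*7 = 7 = 7 ✓

Step 3: Write the general solution.
r = -14 + (7/1)t = -14 + 7t
w = 7 - (3/1)t = 7 - 3t
for any integer t.

r = -14 + 7t, w = 7 - 3t for integer t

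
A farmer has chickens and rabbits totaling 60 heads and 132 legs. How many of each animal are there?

Let c = chickens, r = rabbits.
Heads: c + r = 60
Legs: 2c + 4r = 132
From the first equation, c = 60 - r. Substitute:
2(60 - r) + 4r = 132
120 + 2r = 132
r = (132 - 120)/2 = 6
c = 60 - 6 = 54

Chickens: 54, Rabbits: 6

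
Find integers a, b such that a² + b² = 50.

We need to find integers a, b > 0 such that a² + b² = 50.
Trying a = 1: b² = 50 - 1² = 50 - 1 = 49
b = 7
Check: 1² + 7² = 1 + 49 = 50 ✓

50 = 1² + 7²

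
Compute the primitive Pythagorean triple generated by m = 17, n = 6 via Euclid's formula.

a = m² - n² = 17² - 6² = 289 - 36 = 253
b = 2mn = 2·17·6 = 204
c = m² + n² = 289 + 36 = 325
Verify: 253² + 204² = 64009 + 41616 = 105625 = 325² ✓

(253, 204, 325)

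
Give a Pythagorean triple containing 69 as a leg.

We need the other leg and hypotenuse such that 69² + x² = c².
Take x = 260, c = 269: 69² + 260² = 4761 + 67600 = 72361 = 269² ✓
Triple: (69, 260, 269)

(69, 260, 269)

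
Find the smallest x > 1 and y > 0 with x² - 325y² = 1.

We seek the smallest positive integers (x, y) with x² - 325y² = 1, i.e., x² = 325y² + 1.
Try successive y values:
y = 1: x² = 325·1² + 1 = 326, not a perfect square
y = 2: x² = 325·2² + 1 = 1301, not a perfect square
y = 3: x² = 325·3² + 1 = 2926, not a perfect square
... continuing the search (or via continued fractions) ...
y = 36: x² = 325·36² + 1 = 421201, x = 649 ✓

Verify: 649² - 325·36² = 421201 - 421200 = 1 ✓

x = 649, y = 36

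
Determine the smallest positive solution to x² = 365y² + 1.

We seek the smallest positive integers (x, y) with x² - 365y² = 1, i.e., x² = 365y² + 1.
Try successive y values:
y = 1: x² = 365·1² + 1 = 366, not a perfect square
y = 2: x² = 365·2² + 1 = 1461, not a perfect square
y = 3: x² = 365·3² + 1 = 3286, not a perfect square
... continuing the search (or via continued fractions) ...
y = 1251796: x² = 365·1251796² + 1 = 571952527349841, x = 23915529 ✓

Verify: 23915529² - 365·1251796² = 571952527349841 - 571952527349840 = 1 ✓

x = 23915529, y = 1251796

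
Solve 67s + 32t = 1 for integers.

Step 1: Check solvability.
gcd(67, 32) = 1
Since 1 divides 1, solutions exist.

Step 2: Apply extended Euclidean algorithm to find gcd.
We find integers such that 67*x0 + 32*y0 = 1

Step 3: Scale the particular solution.
Multiply by 1/1 = 1:
s = 11, t = -23

Step 4: Verify.
67*(11) + 32*(-23) = 1 = 1 ✓

s = 11, t = -23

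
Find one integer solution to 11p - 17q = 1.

Step 1: Check solvability.
gcd(11, 17) = 1
Since 1 divides 1, solutions exist.

Step 2: Apply extended Euclidean algorithm to find gcd.
We find integers such that 11*x0 + 17*y0 = 1

Step 3: Scale the particular solution.
Multiply by 1/1 = 1:
p = -3, q = -2

Step 4: Verify.
11*(-3) - 17*(-2) = 1 = 1 ✓

p = -3, q = -2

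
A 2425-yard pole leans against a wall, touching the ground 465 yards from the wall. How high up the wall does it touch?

The ladder, wall, and ground form a right triangle with hypotenuse 2425 and one leg 465.
By the Pythagorean theorem: h² = 2425² - 465² = 5880625 - 216225 = 5664400
h = √5664400 = 2380 yards

2380 yards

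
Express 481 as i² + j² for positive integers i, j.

We need to find integers i, j > 0 such that i² + j² = 481.
Trying i = 9: j² = 481 - 9² = 481 - 81 = 400
j = 20
Check: 9² + 20² = 81 + 400 = 481 ✓

481 = 9² + 20²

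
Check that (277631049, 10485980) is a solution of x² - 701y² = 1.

Compute x² = 277631049² = 77078999368840401
Compute 701y² = 701·10485980² = 701·109955776560400 = 77078999368840400
x² - 701y² = 77078999368840401 - 77078999368840400 = 1
Since this equals 1, (277631049, 10485980) is a solution.

Yes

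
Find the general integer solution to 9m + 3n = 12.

Step 1: Compute gcd(9, 3) = 3.
Since 3 divides 12, solutions exist.

Step 2: Find a particular solution using extended Euclidean algorithm.
We get m₀ = 0, n₀ = 4.
Check: 9*0 + 3*4 = 12 = 12 ✓

Step 3: Write the general solution.
m = 0 + (3/3)t = 0 + 1t
n = 4 - (9/3)t = 4 - 3t
for any integer t.

m = 0 + 1t, n = 4 - 3t for integer t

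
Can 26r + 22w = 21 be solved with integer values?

Step 1: Compute gcd(26, 22).
gcd(26, 22) = 2

Step 2: Check divisibility.
Does 2 divide 21? 21 = 2 x 10 + 1, so no.

By the theorem on linear Diophantine equations, 26r + 22w = 21 has integer solutions if and only if gcd(26, 22) divides 21. Since 2 does not divide 21, no solutions exist.

No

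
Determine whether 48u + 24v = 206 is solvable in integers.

Step 1: Compute gcd(48, 24).
gcd(48, 24) = 24

Step 2: Check divisibility.
Does 24 divide 206? 206 = 24 x 8 + 14, so no.

By the theorem on linear Diophantine equations, 48u + 24v = 206 has integer solutions if and only if gcd(48, 24) divides 206. Since 24 does not divide 206, no solutions exist.

No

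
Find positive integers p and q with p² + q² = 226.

We need to find integers p, q > 0 such that p² + q² = 226.
Trying p = 1: q² = 226 - 1² = 226 - 1 = 225
q = 15
Check: 1² + 15² = 1 + 225 = 226 ✓

226 = 1² + 15²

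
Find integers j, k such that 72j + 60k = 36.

Step 1: Check solvability.
gcd(72, 60) = 12
Since 12 divides 36, solutions exist.

Step 2: Apply extended Euclidean algorithm to find gcd.
We find integers such that 72*x0 + 60*y0 = 12

Step 3: Scale the particular solution.
Multiply by 36/12 = 3:
j = 3, k = -3

Step 4: Verify.
72*(3) + 60*(-3) = 36 = 36 ✓

j = 3, k = -3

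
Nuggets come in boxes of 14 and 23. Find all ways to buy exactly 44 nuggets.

We need non-negative integers (x, y) with 14x + 23y = 44.
For each x in 0..3, check if 44 - 14x is a non-negative multiple of 23.
No x yields an integer y ≥ 0.

No solution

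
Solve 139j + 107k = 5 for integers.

Step 1: Check solvability.
gcd(139, 107) = 1
Since 1 divides 5, solutions exist.

Step 2: Apply extended Euclidean algorithm to find gcd.
We find integers such that 139*x0 + 107*y0 = 1

Step 3: Scale the particular solution.
Multiply by 5/1 = 5:
j = -50, k = 65

Step 4: Verify.
139*(-50) + 107*(65) = 5 = 5 ✓

j = -50, k = 65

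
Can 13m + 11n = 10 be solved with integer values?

Step 1: Compute gcd(13, 11).
gcd(13, 11) = 1

Step 2: Check divisibility.
Does 1 divide 10? 10 = 1 x 10, so yes.

By the theorem on linear Diophantine equations, 13m + 11n = 10 has integer solutions if and only if gcd(13, 11) divides 10. Since 1 | 10, solutions exist.

Yes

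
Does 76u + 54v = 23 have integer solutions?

Step 1: Compute gcd(76, 54).
gcd(76, 54) = 2

Step 2: Check divisibility.
Does 2 divide 23? 23 = 2 x 11 + 1, so no.

By the theorem on linear Diophantine equations, 76u + 54v = 23 has integer solutions if and only if gcd(76, 54) divides 23. Since 2 does not divide 23, no solutions exist.

No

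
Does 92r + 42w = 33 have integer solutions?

Step 1: Compute gcd(92, 42).
gcd(92, 42) = 2

Step 2: Check divisibility.
Does 2 divide 33? 33 = 2 x 16 + 1, so no.

By the theorem on linear Diophantine equations, 92r + 42w = 33 has integer solutions if and only if gcd(92, 42) divides 33. Since 2 does not divide 33, no solutions exist.

No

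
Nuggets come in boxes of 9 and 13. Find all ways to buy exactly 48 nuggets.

We need non-negative integers (x, y) with 9x + 13y = 48.
For each x in 0..5, check if 48 - 9x is a non-negative multiple of 13.
x = 1: 13y = 39, y = 3 ✓

(1 boxes of 9, 3 boxes of 13)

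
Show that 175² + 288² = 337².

Compute a² + b² = 175² + 288² = 30625 + 82944 = 113569
Compute c² = 337² = 113569
Since 113569 = 113569, confirmed.

Yes, it is a Pythagorean triple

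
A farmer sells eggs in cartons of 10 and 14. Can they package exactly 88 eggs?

We need non-negative a, b with 10a + 14b = 88.
gcd(10, 14) = 2 divides 88.
Try a = 6: 14b = 88 - 60 = 28, so b = 2.
One way: 6 cartons of 10 and 2 cartons of 14.

Yes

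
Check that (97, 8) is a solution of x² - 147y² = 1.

Compute x² = 97² = 9409
Compute 147y² = 147·8² = 147·64 = 9408
x² - 147y² = 9409 - 9408 = 1
Since this equals 1, (97, 8) is a solution.

Yes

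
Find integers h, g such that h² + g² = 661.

We need to find integers h, g > 0 such that h² + g² = 661.
Trying h = 6: g² = 661 - 6² = 661 - 36 = 625
g = 25
Check: 6² + 25² = 36 + 625 = 661 ✓

661 = 6² + 25²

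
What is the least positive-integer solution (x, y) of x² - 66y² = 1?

We seek the smallest positive integers (x, y) with x² - 66y² = 1, i.e., x² = 66y² + 1.
Try successive y values:
y = 1: x² = 66·1² + 1 = 67, not a perfect square
y = 2: x² = 66·2² + 1 = 265, not a perfect square
y = 3: x² = 66·3² + 1 = 595, not a perfect square
... continuing the search (or via continued fractions) ...
y = 8: x² = 66·8² + 1 = 4225, x = 65 ✓

Verify: 65² - 66·8² = 4225 - 4224 = 1 ✓

x = 65, y = 8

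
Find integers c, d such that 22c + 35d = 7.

Step 1: Check solvability.
gcd(22, 35) = 1
Since 1 divides 7, solutions exist.

Step 2: Apply extended Euclidean algorithm to find gcd.
We find integers such that 22*x0 + 35*y0 = 1

Step 3: Scale the particular solution.
Multiply by 7/1 = 7:
c = 56, d = -35

Step 4: Verify.
22*(56) + 35*(-35) = 7 = 7 ✓

c = 56, d = -35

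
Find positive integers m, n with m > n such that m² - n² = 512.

Factor: m² - n² = (m+n)(m-n) = 512.
We need two factors of 512 with the same parity.
Use m+n = 256 and m-n = 2 (product 256·2 = 512).
Adding: 2m = 258, so m = 129.
Subtracting: 2n = 254, so n = 127.
Check: 129² - 127² = 16641 - 16129 = 512 ✓

m = 129, n = 127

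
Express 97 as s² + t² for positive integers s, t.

We need to find integers s, t > 0 such that s² + t² = 97.
Trying s = 4: t² = 97 - 4² = 97 - 16 = 81
t = 9
Check: 4² + 9² = 16 + 81 = 97 ✓

97 = 4² + 9²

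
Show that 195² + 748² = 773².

Compute a² + b² = 195² + 748² = 38025 + 559504 = 597529
Compute c² = 773² = 597529
Since 597529 = 597529, confirmed.

Yes, it is a Pythagorean triple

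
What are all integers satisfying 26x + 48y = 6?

Step 1: Compute gcd(26, 48) = 2.
Since 2 divides 6, solutions exist.

Step 2: Find a particular solution using extended Euclidean algorithm.
We get x₀ = -33, y₀ = 18.
Check: 26*-33 + 48*18 = 6 = 6 ✓

Step 3: Write the general solution.
x = -33 + (48/2)t = -33 + 24t
y = 18 - (26/2)t = 18 - 13t
for any integer t.

x = -33 + 24t, y = 18 - 13t for integer t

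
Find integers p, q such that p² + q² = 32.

We need to find integers p, q > 0 such that p² + q² = 32.
Trying p = 4: q² = 32 - 4² = 32 - 16 = 16
q = 4
Check: 4² + 4² = 16 + 16 = 32 ✓

32 = 4² + 4²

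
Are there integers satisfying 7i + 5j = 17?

Step 1: Compute gcd(7, 5).
gcd(7, 5) = 1

Step 2: Check divisibility.
Does 1 divide 17? 17 = 1 x 17, so yes.

By the theorem on linear Diophantine equations, 7i + 5j = 17 has integer solutions if and only if gcd(7, 5) divides 17. Since 1 | 17, solutions exist.

Yes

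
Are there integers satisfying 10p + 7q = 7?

Step 1: Compute gcd(10, 7).
gcd(10, 7) = 1

Step 2: Check divisibility.
Does 1 divide 7? 7 = 1 x 7, so yes.

By the theorem on linear Diophantine equations, 10p + 7q = 7 has integer solutions if and only if gcd(10, 7) divides 7. Since 1 | 7, solutions exist.

Yes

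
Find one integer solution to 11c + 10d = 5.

Step 1: Check solvability.
gcd(11, 10) = 1
Since 1 divides 5, solutions exist.

Step 2: Apply extended Euclidean algorithm to find gcd.
We find integers such that 11*x0 + 10*y0 = 1

Step 3: Scale the particular solution.
Multiply by 5/1 = 5:
c = 5, d = -5

Step 4: Verify.
11*(5) + 10*(-5) = 5 = 5 ✓

c = 5, d = -5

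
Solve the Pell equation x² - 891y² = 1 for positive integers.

We seek the smallest positive integers (x, y) with x² - 891y² = 1, i.e., x² = 891y² + 1.
Try successive y values:
y = 1: x² = 891·1² + 1 = 892, not a perfect square
y = 2: x² = 891·2² + 1 = 3565, not a perfect square
y = 3: x² = 891·3² + 1 = 8020, not a perfect square
... continuing the search (or via continued fractions) ...
y = 133: x² = 891·133² + 1 = 15760900, x = 3970 ✓

Verify: 3970² - 891·133² = 15760900 - 15760899 = 1 ✓

x = 3970, y = 133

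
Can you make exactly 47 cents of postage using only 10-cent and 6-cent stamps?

We need non-negative x, y with 10x + 6y = 47.
gcd(10, 6) = 2, and 2 does not divide 47.
No integer solutions exist, so certainly no non-negative ones.

No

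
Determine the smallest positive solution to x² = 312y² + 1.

We seek the smallest positive integers (x, y) with x² - 312y² = 1, i.e., x² = 312y² + 1.
Try successive y values:
y = 1: x² = 312·1² + 1 = 313, not a perfect square
y = 2: x² = 312·2² + 1 = 1249, not a perfect square
y = 3: x² = 312·3² + 1 = 2809, x = 53 ✓

Verify: 53² - 312·3² = 2809 - 2808 = 1 ✓

x = 53, y = 3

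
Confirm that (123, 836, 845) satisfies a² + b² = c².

Compute a² + b² = 123² + 836² = 15129 + 698896 = 714025
Compute c² = 845² = 714025
Since 714025 = 714025, confirmed.

Yes, it is a Pythagorean triple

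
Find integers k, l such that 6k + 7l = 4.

Step 1: Check solvability.
gcd(6, 7) = 1
Since 1 divides 4, solutions exist.

Step 2: Apply extended Euclidean algorithm to find gcd.
We find integers such that 6*x0 + 7*y0 = 1

Step 3: Scale the particular solution.
Multiply by 4/1 = 4:
k = -4, l = 4

Step 4: Verify.
6*(-4) + 7*(4) = 4 = 4 ✓

k = -4, l = 4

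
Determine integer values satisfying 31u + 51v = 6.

Step 1: Check solvability.
gcd(31, 51) = 1
Since 1 divides 6, solutions exist.

Step 2: Apply extended Euclidean algorithm to find gcd.
We find integers such that 31*x0 + 51*y0 = 1

Step 3: Scale the particular solution.
Multiply by 6/1 = 6:
u = -138, v = 84

Step 4: Verify.
31*(-138) + 51*(84) = 6 = 6 ✓

u = -138, v = 84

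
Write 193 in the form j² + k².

We need to find integers j, k > 0 such that j² + k² = 193.
Trying j = 7: k² = 193 - 7² = 193 - 49 = 144
k = 12
Check: 7² + 12² = 49 + 144 = 193 ✓

193 = 7² + 12²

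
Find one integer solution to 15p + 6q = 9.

Step 1: Check solvability.
gcd(15, 6) = 3
Since 3 divides 9, solutions exist.

Step 2: Apply extended Euclidean algorithm to find gcd.
We find integers such that 15*x0 + 6*y0 = 3

Step 3: Scale the particular solution.
Multiply by 9/3 = 3:
p = 3, q = -6

Step 4: Verify.
15*(3) + 6*(-6) = 9 = 9 ✓

p = 3, q = -6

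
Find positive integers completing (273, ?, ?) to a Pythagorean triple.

We need the other leg and hypotenuse such that 273² + x² = c².
Take x = 736, c = 785: 273² + 736² = 74529 + 541696 = 616225 = 785² ✓
Triple: (273, 736, 785)

(273, 736, 785)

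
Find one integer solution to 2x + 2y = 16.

Step 1: Check solvability.
gcd(2, 2) = 2
Since 2 divides 16, solutions exist.

Step 2: Apply extended Euclidean algorithm to find gcd.
We find integers such that 2*x0 + 2*y0 = 2

Step 3: Scale the particular solution.
Multiply by 16/2 = 8:
x = 0, y = 8

Step 4: Verify.
2*(0) + 2*(8) = 16 = 16 ✓

x = 0, y = 8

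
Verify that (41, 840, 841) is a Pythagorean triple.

Compute a² + b²:
41² + 840² = 1681 + 705600 = 707281
Compute c²:
841² = 707281
Since 707281 = 707281, it is a Pythagorean triple.

Yes, it is a Pythagorean triple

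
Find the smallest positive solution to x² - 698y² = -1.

We need x² = 698y² - 1. Try successive y:
y = 1: x² = 698·1² - 1 = 697, not a perfect square
y = 2: x² = 698·2² - 1 = 2791, not a perfect square
y = 3: x² = 698·3² - 1 = 6281, not a perfect square
...
y = 193: x² = 698·193² - 1 = 25999801 = 5099² ✓
Check: 5099² - 698·193² = 25999801 - 25999802 = -1 ✓

x = 5099, y = 193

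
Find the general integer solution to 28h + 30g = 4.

Step 1: Compute gcd(28, 30) = 2.
Since 2 divides 4, solutions exist.

Step 2: Find a particular solution using extended Euclidean algorithm.
We get h₀ = -2, g₀ = 2.
Check: 28*-2 + 30*2 = 4 = 4 ✓

Step 3: Write the general solution.
h = -2 + (30/2)t = -2 + 15t
g = 2 - (28/2)t = 2 - 14t
for any integer t.

h = -2 + 15t, g = 2 - 14t for integer t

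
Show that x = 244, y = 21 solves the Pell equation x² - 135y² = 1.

Compute x² = 244² = 59536
Compute 135y² = 135·21² = 135·441 = 59535
x² - 135y² = 59536 - 59535 = 1
Since this equals 1, (244, 21) is a solution.

Yes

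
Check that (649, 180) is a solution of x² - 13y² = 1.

Compute x² = 649² = 421201
Compute 13y² = 13·180² = 13·32400 = 421200
x² - 13y² = 421201 - 421200 = 1
Since this equals 1, (649, 180) is a solution.

Yes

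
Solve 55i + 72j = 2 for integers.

Step 1: Check solvability.
gcd(55, 72) = 1
Since 1 divides 2, solutions exist.

Step 2: Apply extended Euclidean algorithm to find gcd.
We find integers such that 55*x0 + 72*y0 = 1

Step 3: Scale the particular solution.
Multiply by 2/1 = 2:
i = -34, j = 26

Step 4: Verify.
55*(-34) + 72*(26) = 2 = 2 ✓

i = -34, j = 26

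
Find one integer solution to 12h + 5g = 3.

Step 1: Check solvability.
gcd(12, 5) = 1
Since 1 divides 3, solutions exist.

Step 2: Apply extended Euclidean algorithm to find gcd.
We find integers such that 12*x0 + 5*y0 = 1

Step 3: Scale the particular solution.
Multiply by 3/1 = 3:
h = -6, g = 15

Step 4: Verify.
12*(-6) + 5*(15) = 3 = 3 ✓

h = -6, g = 15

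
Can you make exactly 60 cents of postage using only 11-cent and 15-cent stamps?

We need non-negative x, y with 11x + 15y = 60.
gcd(11, 15) = 1 divides 60, so integer solutions exist.
Search for a non-negative one: x = 0 gives 15y = 60 - 0 = 60, so y = 4.
Check: 11·0 + 15·4 = 60 ✓

Yes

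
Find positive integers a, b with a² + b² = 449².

We need a² + b² = 449² = 201601.
Trying: 351² + 280² = 123201 + 78400 = 201601 ✓

(351, 280, 449)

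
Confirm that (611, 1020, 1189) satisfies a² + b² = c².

Compute a² + b² = 611² + 1020² = 373321 + 1040400 = 1413721
Compute c² = 1189² = 1413721
Since 1413721 = 1413721, confirmed.

Yes, it is a Pythagorean triple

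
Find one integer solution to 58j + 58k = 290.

Step 1: Check solvability.
gcd(58, 58) = 58
Since 58 divides 290, solutions exist.

Step 2: Apply extended Euclidean algorithm to find gcd.
We find integers such that 58*x0 + 58*y0 = 58

Step 3: Scale the particular solution.
Multiply by 290/58 = 5:
j = 0, k = 5

Step 4: Verify.
58*(0) + 58*(5) = 290 = 290 ✓

j = 0, k = 5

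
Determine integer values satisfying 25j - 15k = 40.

Step 1: Check solvability.
gcd(25, 15) = 5
Since 5 divides 40, solutions exist.

Step 2: Apply extended Euclidean algorithm to find gcd.
We find integers such that 25*x0 + 15*y0 = 5

Step 3: Scale the particular solution.
Multiply by 40/5 = 8:
j = -8, k = -16

Step 4: Verify.
25*(-8) - 15*(-16) = 40 = 40 ✓

j = -8, k = -16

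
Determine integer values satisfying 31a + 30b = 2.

Step 1: Check solvability.
gcd(31, 30) = 1
Since 1 divides 2, solutions exist.

Step 2: Apply extended Euclidean algorithm to find gcd.
We find integers such that 31*x0 + 30*y0 = 1

Step 3: Scale the particular solution.
Multiply by 2/1 = 2:
a = 2, b = -2

Step 4: Verify.
31*(2) + 30*(-2) = 2 = 2 ✓

a = 2, b = -2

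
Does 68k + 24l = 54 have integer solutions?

Step 1: Compute gcd(68, 24).
gcd(68, 24) = 4

Step 2: Check divisibility.
Does 4 divide 54? 54 = 4 x 13 + 2, so no.

By the theorem on linear Diophantine equations, 68k + 24l = 54 has integer solutions if and only if gcd(68, 24) divides 54. Since 4 does not divide 54, no solutions exist.

No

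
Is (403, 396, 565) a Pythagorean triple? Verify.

Compute a² + b² = 403² + 396² = 162409 + 156816 = 319225
Compute c² = 565² = 319225
Since 319225 = 319225, confirmed.

Yes, it is a Pythagorean triple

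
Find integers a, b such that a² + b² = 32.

We need to find integers a, b > 0 such that a² + b² = 32.
Trying a = 4: b² = 32 - 4² = 32 - 16 = 16
b = 4
Check: 4² + 4² = 16 + 16 = 32 ✓

32 = 4² + 4²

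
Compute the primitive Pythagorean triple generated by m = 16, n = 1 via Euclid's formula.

a = m² - n² = 16² - 1² = 256 - 1 = 255
b = 2mn = 2·16·1 = 32
c = m² + n² = 256 + 1 = 257
Verify: 255² + 32² = 65025 + 1024 = 66049 = 257² ✓

(255, 32, 257)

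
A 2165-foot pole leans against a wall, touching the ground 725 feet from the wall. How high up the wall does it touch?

The ladder, wall, and ground form a right triangle with hypotenuse 2165 and one leg 725.
By the Pythagorean theorem: h² = 2165² - 725² = 4687225 - 525625 = 4161600
h = √4161600 = 2040 feet

2040 feet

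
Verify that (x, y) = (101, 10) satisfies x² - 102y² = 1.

Compute x² = 101² = 10201
Compute 102y² = 102·10² = 102·100 = 10200
x² - 102y² = 10201 - 10200 = 1
Since this equals 1, (101, 10) is a solution.

Yes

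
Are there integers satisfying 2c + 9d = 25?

Step 1: Compute gcd(2, 9).
gcd(2, 9) = 1

Step 2: Check divisibility.
Does 1 divide 25? 25 = 1 x 25, so yes.

By the theorem on linear Diophantine equations, 2c + 9d = 25 has integer solutions if and only if gcd(2, 9) divides 25. Since 1 | 25, solutions exist.

Yes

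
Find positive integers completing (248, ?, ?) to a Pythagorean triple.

We need the other leg and hypotenuse such that 248² + x² = c².
Take x = 945, c = 977: 248² + 945² = 61504 + 893025 = 954529 = 977² ✓
Triple: (945, 248, 977)

(945, 248, 977)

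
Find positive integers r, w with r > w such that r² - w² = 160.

Factor: r² - w² = (r+w)(r-w) = 160.
We need two factors of 160 with the same parity.
Use r+w = 80 and r-w = 2 (product 80·2 = 160).
Adding: 2r = 82, so r = 41.
Subtracting: 2w = 78, so w = 39.
Check: 41² - 39² = 1681 - 1521 = 160 ✓

r = 41, w = 39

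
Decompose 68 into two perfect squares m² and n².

We need to find integers m, n > 0 such that m² + n² = 68.
Trying m = 2: n² = 68 - 2² = 68 - 4 = 64
n = 8
Check: 2² + 8² = 4 + 64 = 68 ✓

68 = 2² + 8²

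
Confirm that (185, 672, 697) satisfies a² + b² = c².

Compute a² + b² = 185² + 672² = 34225 + 451584 = 485809
Compute c² = 697² = 485809
Since 485809 = 485809, confirmed.

Yes, it is a Pythagorean triple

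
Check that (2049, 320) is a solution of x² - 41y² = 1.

Compute x² = 2049² = 4198401
Compute 41y² = 41·320² = 41·102400 = 4198400
x² - 41y² = 4198401 - 4198400 = 1
Since this equals 1, (2049, 320) is a solution.

Yes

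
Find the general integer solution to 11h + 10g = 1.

Step 1: Compute gcd(11, 10) = 1.
Since 1 divides 1, solutions exist.

Step 2: Find a particular solution using extended Euclidean algorithm.
We get h₀ = 1, g₀ = -1.
Check: 11*1 + 10*-1 = 1 = 1 ✓

Step 3: Write the general solution.
h = 1 + (10/1)t = 1 + 10t
g = -1 - (11/1)t = -1 - 11t
for any integer t.

h = 1 + 10t, g = -1 - 11t for integer t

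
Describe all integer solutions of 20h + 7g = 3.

Step 1: Compute gcd(20, 7) = 1.
Since 1 divides 3, solutions exist.

Step 2: Find a particular solution using extended Euclidean algorithm.
We get h₀ = -3, g₀ = 9.
Check: 20*-3 + 7*9 = 3 = 3 ✓

Step 3: Write the general solution.
h = -3 + (7/1)t = -3 + 7t
g = 9 - (20/1)t = 9 - 20t
for any integer t.

h = -3 + 7t, g = 9 - 20t for integer t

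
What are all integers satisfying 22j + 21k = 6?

Step 1: Compute gcd(22, 21) = 1.
Since 1 divides 6, solutions exist.

Step 2: Find a particular solution using extended Euclidean algorithm.
We get j₀ = 6, k₀ = -6.
Check: 22*6 + 21*-6 = 6 = 6 ✓

Step 3: Write the general solution.
j = 6 + (21/1)t = 6 + 21t
k = -6 - (22/1)t = -6 - 22t
for any integer t.

j = 6 + 21t, k = -6 - 22t for integer t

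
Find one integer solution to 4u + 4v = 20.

Step 1: Check solvability.
gcd(4, 4) = 4
Since 4 divides 20, solutions exist.

Step 2: Apply extended Euclidean algorithm to find gcd.
We find integers such that 4*x0 + 4*y0 = 4

Step 3: Scale the particular solution.
Multiply by 20/4 = 5:
u = 0, v = 5

Step 4: Verify.
4*(0) + 4*(5) = 20 = 20 ✓

u = 0, v = 5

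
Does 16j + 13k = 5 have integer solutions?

Step 1: Compute gcd(16, 13).
gcd(16, 13) = 1

Step 2: Check divisibility.
Does 1 divide 5? 5 = 1 x 5, so yes.

By the theorem on linear Diophantine equations, 16j + 13k = 5 has integer solutions if and only if gcd(16, 13) divides 5. Since 1 | 5, solutions exist.

Yes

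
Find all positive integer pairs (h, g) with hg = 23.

The positive divisors of 23 are: 1, 23.
Each divisor d gives the pair (d, 23/d):
(1, 23), (23, 1)

(1, 23), (23, 1)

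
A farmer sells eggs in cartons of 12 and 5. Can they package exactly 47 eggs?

We need non-negative a, b with 12a + 5b = 47.
gcd(12, 5) = 1 divides 47.
Try a = 1: 5b = 47 - 12 = 35, so b = 7.
One way: 1 cartons of 12 and 7 cartons of 5.

Yes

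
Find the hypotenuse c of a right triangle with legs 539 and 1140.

c² = a² + b² = 539² + 1140² = 290521 + 1299600 = 1590121
c = sqrt(1590121) = 1261

1261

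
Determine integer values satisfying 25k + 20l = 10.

Step 1: Check solvability.
gcd(25, 20) = 5
Since 5 divides 10, solutions exist.

Step 2: Apply extended Euclidean algorithm to find gcd.
We find integers such that 25*x0 + 20*y0 = 5

Step 3: Scale the particular solution.
Multiply by 10/5 = 2:
k = 2, l = -2

Step 4: Verify.
25*(2) + 20*(-2) = 10 = 10 ✓

k = 2, l = -2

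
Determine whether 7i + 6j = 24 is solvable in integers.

Step 1: Compute gcd(7, 6).
gcd(7, 6) = 1

Step 2: Check divisibility.
Does 1 divide 24? 24 = 1 x 24, so yes.

By the theorem on linear Diophantine equations, 7i + 6j = 24 has integer solutions if and only if gcd(7, 6) divides 24. Since 1 | 24, solutions exist.

Yes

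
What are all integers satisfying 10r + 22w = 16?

Step 1: Compute gcd(10, 22) = 2.
Since 2 divides 16, solutions exist.

Step 2: Find a particular solution using extended Euclidean algorithm.
We get r₀ = -16, w₀ = 8.
Check: 10*-16 + 22*8 = 16 = 16 ✓

Step 3: Write the general solution.
r = -16 + (22/2)t = -16 + 11t
w = 8 - (10/2)t = 8 - 5t
for any integer t.

r = -16 + 11t, w = 8 - 5t for integer t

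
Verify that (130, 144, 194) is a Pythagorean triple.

Compute a² + b²:
130² + 144² = 16900 + 20736 = 37636
Compute c²:
194² = 37636
Since 37636 = 37636, it is a Pythagorean triple.

Yes, it is a Pythagorean triple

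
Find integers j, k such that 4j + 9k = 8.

Step 1: Check solvability.
gcd(4, 9) = 1
Since 1 divides 8, solutions exist.

Step 2: Apply extended Euclidean algorithm to find gcd.
We find integers such that 4*x0 + 9*y0 = 1

Step 3: Scale the particular solution.
Multiply by 8/1 = 8:
j = -16, k = 8

Step 4: Verify.
4*(-16) + 9*(8) = 8 = 8 ✓

j = -16, k = 8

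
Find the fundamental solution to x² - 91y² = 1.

We seek the smallest positive integers (x, y) with x² - 91y² = 1, i.e., x² = 91y² + 1.
Try successive y values:
y = 1: x² = 91·1² + 1 = 92, not a perfect square
y = 2: x² = 91·2² + 1 = 365, not a perfect square
y = 3: x² = 91·3² + 1 = 820, not a perfect square
... continuing the search (or via continued fractions) ...
y = 165: x² = 91·165² + 1 = 2477476, x = 1574 ✓

Verify: 1574² - 91·165² = 2477476 - 2477475 = 1 ✓

x = 1574, y = 165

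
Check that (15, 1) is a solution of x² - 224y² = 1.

Compute x² = 15² = 225
Compute 224y² = 224·1² = 224·1 = 224
x² - 224y² = 225 - 224 = 1
Since this equals 1, (15, 1) is a solution.

Yes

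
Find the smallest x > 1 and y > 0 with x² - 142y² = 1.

We seek the smallest positive integers (x, y) with x² - 142y² = 1, i.e., x² = 142y² + 1.
Try successive y values:
y = 1: x² = 142·1² + 1 = 143, not a perfect square
y = 2: x² = 142·2² + 1 = 569, not a perfect square
y = 3: x² = 142·3² + 1 = 1279, not a perfect square
... continuing the search (or via continued fractions) ...
y = 12: x² = 142·12² + 1 = 20449, x = 143 ✓

Verify: 143² - 142·12² = 20449 - 20448 = 1 ✓

x = 143, y = 12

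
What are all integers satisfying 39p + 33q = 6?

Step 1: Compute gcd(39, 33) = 3.
Since 3 divides 6, solutions exist.

Step 2: Find a particular solution using extended Euclidean algorithm.
We get p₀ = -10, q₀ = 12.
Check: 39*-10 + 33*12 = 6 = 6 ✓

Step 3: Write the general solution.
p = -10 + (33/3)t = -10 + 11t
q = 12 - (39/3)t = 12 - 13t
for any integer t.

p = -10 + 11t, q = 12 - 13t for integer t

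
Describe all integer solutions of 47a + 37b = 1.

Step 1: Compute gcd(47, 37) = 1.
Since 1 divides 1, solutions exist.

Step 2: Find a particular solution using extended Euclidean algorithm.
We get a₀ = -11, b₀ = 14.
Check: 47*-11 + 37*14 = 1 = 1 ✓

Step 3: Write the general solution.
a = -11 + (37/1)t = -11 + 37t
b = 14 - (47/1)t = 14 - 47t
for any integer t.

a = -11 + 37t, b = 14 - 47t for integer t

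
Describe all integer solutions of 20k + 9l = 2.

Step 1: Compute gcd(20, 9) = 1.
Since 1 divides 2, solutions exist.

Step 2: Find a particular solution using extended Euclidean algorithm.
We get k₀ = -8, l₀ = 18.
Check: 20*-8 + 9*18 = 2 = 2 ✓

Step 3: Write the general solution.
k = -8 + (9/1)t = -8 + 9t
l = 18 - (20/1)t = 18 - 20t
for any integer t.

k = -8 + 9t, l = 18 - 20t for integer t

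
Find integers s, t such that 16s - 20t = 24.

Step 1: Check solvability.
gcd(16, 20) = 4
Since 4 divides 24, solutions exist.

Step 2: Apply extended Euclidean algorithm to find gcd.
We find integers such that 16*x0 + 20*y0 = 4

Step 3: Scale the particular solution.
Multiply by 24/4 = 6:
s = -6, t = -6

Step 4: Verify.
16*(-6) - 20*(-6) = 24 = 24 ✓

s = -6, t = -6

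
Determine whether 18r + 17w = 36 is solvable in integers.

Step 1: Compute gcd(18, 17).
gcd(18, 17) = 1

Step 2: Check divisibility.
Does 1 divide 36? 36 = 1 x 36, so yes.

By the theorem on linear Diophantine equations, 18r + 17w = 36 has integer solutions if and only if gcd(18, 17) divides 36. Since 1 | 36, solutions exist.

Yes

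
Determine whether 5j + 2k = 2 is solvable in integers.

Step 1: Compute gcd(5, 2).
gcd(5, 2) = 1

Step 2: Check divisibility.
Does 1 divide 2? 2 = 1 x 2, so yes.

By the theorem on linear Diophantine equations, 5j + 2k = 2 has integer solutions if and only if gcd(5, 2) divides 2. Since 1 | 2, solutions exist.

Yes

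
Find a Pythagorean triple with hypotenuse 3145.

We need a² + b² = 3145² = 9891025.
Trying: 3105² + 500² = 9641025 + 250000 = 9891025 ✓

(3105, 500, 3145)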